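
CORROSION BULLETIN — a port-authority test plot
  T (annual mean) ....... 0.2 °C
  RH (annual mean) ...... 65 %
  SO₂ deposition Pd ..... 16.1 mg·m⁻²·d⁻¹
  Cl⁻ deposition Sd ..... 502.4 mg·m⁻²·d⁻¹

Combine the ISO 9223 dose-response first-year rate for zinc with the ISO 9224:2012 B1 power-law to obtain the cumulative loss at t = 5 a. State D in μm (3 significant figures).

zinc: f(T) = +0.038·(T−10) [T≤10 °C] = -0.3724
  sulphur-dioxide contribution → 0.6003 μm/a
  chloride contribution → 1.037 μm/a
  ⇒ r_corr(zinc) = 1.638 μm/a
Power-law: D(5) = r_corr · 5^0.813
  D(5) = 1.638 × 5^0.813 = 1.638 × 3.701 = 6.06 μm

D(5) = 6.06 μm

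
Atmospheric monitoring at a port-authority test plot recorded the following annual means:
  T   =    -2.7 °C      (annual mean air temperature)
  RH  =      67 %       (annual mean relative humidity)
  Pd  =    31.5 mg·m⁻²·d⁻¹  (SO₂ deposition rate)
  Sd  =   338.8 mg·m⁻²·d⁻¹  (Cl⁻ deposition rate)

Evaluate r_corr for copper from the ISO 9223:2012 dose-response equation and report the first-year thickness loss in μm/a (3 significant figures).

r_corr = 0.620 μm/a

copper: f(T) = +0.126·(T−10) [T≤10 °C] = -1.6002
  Pd branch = 0.0053·Pd^0.26·e^(0.059·RH+f) = 0.1367 μm/a
  Cl⁻ term: 0.01025·338.8^0.27·exp(0.036·67+0.049·-2.7) = 0.4829
  sum: 0.1367 + 0.4829 → r_corr = 0.6196 μm/a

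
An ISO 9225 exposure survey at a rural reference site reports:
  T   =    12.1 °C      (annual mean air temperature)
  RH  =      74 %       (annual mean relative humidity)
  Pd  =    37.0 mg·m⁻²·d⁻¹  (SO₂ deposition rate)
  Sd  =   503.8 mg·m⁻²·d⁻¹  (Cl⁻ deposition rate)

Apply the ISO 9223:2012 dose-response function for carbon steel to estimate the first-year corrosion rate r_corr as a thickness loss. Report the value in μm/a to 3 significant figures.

r_corr = 135 μm/a

carbon steel: T>10 °C ⇒ hinge -0.054·(12.1−10) = -0.1134
  Pd branch = 1.77·Pd^0.52·e^(0.02·RH+f) = 45.39 μm/a
  Cl⁻ term: 0.102·503.8^0.62·exp(0.033·74+0.04·12.1) = 90.1
  sum: 45.39 + 90.1 → r_corr = 135.5 μm/a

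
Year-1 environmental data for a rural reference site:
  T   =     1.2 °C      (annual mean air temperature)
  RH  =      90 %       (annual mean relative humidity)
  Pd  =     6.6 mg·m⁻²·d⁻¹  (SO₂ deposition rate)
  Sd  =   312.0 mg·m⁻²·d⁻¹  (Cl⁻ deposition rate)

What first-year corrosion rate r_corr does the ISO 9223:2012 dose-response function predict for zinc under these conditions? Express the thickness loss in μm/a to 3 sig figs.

r_corr = 2.38 μm/a

zinc: f(T) = +0.038·(T−10) [T≤10 °C] = -0.3344
  sulphur-dioxide contribution → 1.33 μm/a
  chloride contribution → 1.051 μm/a
  total first-year rate 2.381 μm/a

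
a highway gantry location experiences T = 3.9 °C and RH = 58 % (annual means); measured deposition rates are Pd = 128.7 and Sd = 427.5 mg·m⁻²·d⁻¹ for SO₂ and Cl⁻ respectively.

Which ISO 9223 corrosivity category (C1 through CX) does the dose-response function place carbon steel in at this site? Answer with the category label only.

C4

carbon steel: T≤10 °C ⇒ hinge +0.150·(3.9−10) = -0.9150
  Pd branch = 1.77·Pd^0.52·e^(0.02·RH+f) = 28.27 μm/a
  Cl⁻ term: 0.102·427.5^0.62·exp(0.033·58+0.04·3.9) = 34.58
  r_corr = 28.27 + 34.58 = 62.85 μm/a
Category bounds: 50…80 μm/a bracket r_corr ⇒ C4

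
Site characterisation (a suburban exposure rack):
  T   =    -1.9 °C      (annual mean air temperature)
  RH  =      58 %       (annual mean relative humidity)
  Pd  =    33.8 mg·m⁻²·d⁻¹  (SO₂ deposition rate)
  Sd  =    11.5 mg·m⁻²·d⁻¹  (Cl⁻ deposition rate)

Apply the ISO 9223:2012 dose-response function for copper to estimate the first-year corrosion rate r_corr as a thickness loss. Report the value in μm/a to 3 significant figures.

copper: temperature factor f = +0.126·(-11.9) = -1.4994
  sulphur-dioxide contribution → 0.09053 μm/a
  chloride contribution → 0.1457 μm/a
  ⇒ r_corr(copper) = 0.2362 μm/a

r_corr = 0.236 μm/a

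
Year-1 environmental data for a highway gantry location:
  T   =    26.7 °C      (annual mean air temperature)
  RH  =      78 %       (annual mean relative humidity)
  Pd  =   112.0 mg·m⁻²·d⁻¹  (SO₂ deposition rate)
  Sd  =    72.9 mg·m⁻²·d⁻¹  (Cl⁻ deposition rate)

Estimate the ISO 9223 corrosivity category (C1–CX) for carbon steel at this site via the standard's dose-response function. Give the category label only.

carbon steel: f(T) = -0.054·(T−10) [T>10 °C] = -0.9018
  sulphur-dioxide contribution → 39.76 μm/a
  chloride contribution → 55.61 μm/a
  ⇒ r_corr(carbon steel) = 95.37 μm/a
95.4 μm/a falls in (80, 200] for carbon steel → category C5

C5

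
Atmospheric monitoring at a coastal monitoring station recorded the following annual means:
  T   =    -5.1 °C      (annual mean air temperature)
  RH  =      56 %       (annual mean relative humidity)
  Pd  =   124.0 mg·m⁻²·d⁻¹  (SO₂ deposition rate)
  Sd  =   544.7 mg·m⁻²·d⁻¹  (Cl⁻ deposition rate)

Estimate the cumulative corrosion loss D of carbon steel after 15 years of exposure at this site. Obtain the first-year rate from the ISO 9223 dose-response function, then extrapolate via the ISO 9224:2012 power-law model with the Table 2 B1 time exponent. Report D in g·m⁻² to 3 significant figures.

D(15) = 1.07e+03 g·m⁻²

carbon steel: f(T) = +0.150·(T−10) [T≤10 °C] = -2.2650
  sulphur-dioxide contribution → 6.907 μm/a
  chloride contribution → 26.24 μm/a
  total first-year rate 33.15 μm/a
Power-law: D(15) = r_corr · 15^0.523
  D(15) = 33.15 × 15^0.523 = 33.15 × 4.122 = 136.6 μm
  Mass loss = 136.6 μm × 7.85 g/cm³ = 1073 g·m⁻²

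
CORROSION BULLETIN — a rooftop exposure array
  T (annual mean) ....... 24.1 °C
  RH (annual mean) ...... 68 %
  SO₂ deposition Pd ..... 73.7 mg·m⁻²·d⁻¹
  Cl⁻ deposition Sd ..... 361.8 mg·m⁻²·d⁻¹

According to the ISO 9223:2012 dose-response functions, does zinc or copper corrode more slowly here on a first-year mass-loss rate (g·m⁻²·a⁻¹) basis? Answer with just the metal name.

zinc: temperature factor f = -0.071·(14.1) = -1.0011
  sulphur-dioxide contribution → 0.7178 μm/a
  chloride contribution → 6.719 μm/a
  total first-year rate 7.436 μm/a
  mass loss = 7.436 μm/a × 7.14 g/cm³ = 53.1 g·m⁻²·a⁻¹
copper: T>10 °C ⇒ hinge -0.080·(24.1−10) = -1.1280
  sulphur-dioxide contribution → 0.2899 μm/a
  chloride contribution → 1.895 μm/a
  total first-year rate 2.185 μm/a
  mass loss = 2.185 μm/a × 8.96 g/cm³ = 19.57 g·m⁻²·a⁻¹
Ordering by g·m⁻²·a⁻¹: zinc (53.1) > copper (19.6)

copper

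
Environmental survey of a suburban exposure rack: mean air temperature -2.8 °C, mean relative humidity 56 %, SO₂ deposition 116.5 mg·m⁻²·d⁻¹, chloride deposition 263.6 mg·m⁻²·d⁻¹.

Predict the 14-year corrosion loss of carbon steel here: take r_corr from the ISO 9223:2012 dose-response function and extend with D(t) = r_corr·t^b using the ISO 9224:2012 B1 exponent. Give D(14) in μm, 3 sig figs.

carbon steel: T≤10 °C ⇒ hinge +0.150·(-2.8−10) = -1.9200
  SO₂ term: 1.77·116.5^0.52·exp(0.02·56-1.9200) = 9.441
  Cl⁻ term: 0.102·263.6^0.62·exp(0.033·56+0.04·-2.8) = 18.35
  r_corr = 9.441 + 18.35 = 27.79 μm/a
ISO 9224: D(t) = r_corr · t^b with b = 0.523 (carbon steel, B1)
  D(14) = 27.79 × 14^0.523 = 27.79 × 3.976 = 110.5 μm

D(14) = 110 μm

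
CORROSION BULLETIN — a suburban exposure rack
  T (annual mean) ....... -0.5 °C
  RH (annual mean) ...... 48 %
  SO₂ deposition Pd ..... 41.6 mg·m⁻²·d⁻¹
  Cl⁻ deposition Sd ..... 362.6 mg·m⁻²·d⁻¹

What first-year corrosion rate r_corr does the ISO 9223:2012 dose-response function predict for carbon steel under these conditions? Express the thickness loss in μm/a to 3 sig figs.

carbon steel: T≤10 °C ⇒ hinge +0.150·(-0.5−10) = -1.5750
  Pd branch = 1.77·Pd^0.52·e^(0.02·RH+f) = 6.65 μm/a
  Sd branch = 0.102·Sd^0.62·e^(0.033·RH+0.04·T) = 18.82 μm/a
  r_corr = 6.65 + 18.82 = 25.47 μm/a

r_corr = 25.5 μm/a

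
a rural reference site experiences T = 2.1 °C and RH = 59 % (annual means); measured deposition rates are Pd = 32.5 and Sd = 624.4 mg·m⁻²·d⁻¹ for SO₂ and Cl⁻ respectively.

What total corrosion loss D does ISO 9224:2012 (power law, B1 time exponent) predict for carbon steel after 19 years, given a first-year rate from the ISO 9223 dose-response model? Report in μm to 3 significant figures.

D(19) = 246 μm

carbon steel: f(T) = +0.150·(T−10) [T≤10 °C] = -1.1850
  Pd branch = 1.77·Pd^0.52·e^(0.02·RH+f) = 10.76 μm/a
  Sd branch = 0.102·Sd^0.62·e^(0.033·RH+0.04·T) = 42.06 μm/a
  r_corr = 10.76 + 42.06 = 52.82 μm/a
ISO 9224: D(t) = r_corr · t^b with b = 0.523 (carbon steel, B1)
  D(19) = 52.82 × 19^0.523 = 52.82 × 4.664 = 246.4 μm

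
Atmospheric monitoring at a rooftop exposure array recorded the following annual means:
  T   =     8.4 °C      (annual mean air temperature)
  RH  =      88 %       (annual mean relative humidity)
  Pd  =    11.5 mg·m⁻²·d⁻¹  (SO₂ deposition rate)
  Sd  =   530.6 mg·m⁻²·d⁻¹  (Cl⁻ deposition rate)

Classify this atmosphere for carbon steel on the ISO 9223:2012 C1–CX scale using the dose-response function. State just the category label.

carbon steel: T≤10 °C ⇒ hinge +0.150·(8.4−10) = -0.2400
  Pd branch = 1.77·Pd^0.52·e^(0.02·RH+f) = 28.82 μm/a
  Cl⁻ term: 0.102·530.6^0.62·exp(0.033·88+0.04·8.4) = 127.4
  r_corr = 28.82 + 127.4 = 156.2 μm/a
Category bounds: 80…200 μm/a bracket r_corr ⇒ C5

C5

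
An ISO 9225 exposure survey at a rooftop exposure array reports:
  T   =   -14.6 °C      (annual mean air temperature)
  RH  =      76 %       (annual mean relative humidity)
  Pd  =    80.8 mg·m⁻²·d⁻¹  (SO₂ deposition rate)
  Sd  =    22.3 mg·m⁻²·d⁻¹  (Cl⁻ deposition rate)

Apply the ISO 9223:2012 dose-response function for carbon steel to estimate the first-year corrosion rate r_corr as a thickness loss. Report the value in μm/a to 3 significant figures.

r_corr = 6.77 μm/a

carbon steel: T≤10 °C ⇒ hinge +0.150·(-14.6−10) = -3.6900
  SO₂ term: 1.77·80.8^0.52·exp(0.02·76-3.6900) = 1.983
  Sd branch = 0.102·Sd^0.62·e^(0.033·RH+0.04·T) = 4.788 μm/a
  r_corr = 1.983 + 4.788 = 6.771 μm/a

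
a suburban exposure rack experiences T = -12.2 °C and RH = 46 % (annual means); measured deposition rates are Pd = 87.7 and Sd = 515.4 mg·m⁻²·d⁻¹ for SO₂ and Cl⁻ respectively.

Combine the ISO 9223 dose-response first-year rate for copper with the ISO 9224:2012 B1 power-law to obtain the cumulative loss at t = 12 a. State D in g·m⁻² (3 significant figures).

D(12) = 8.23 g·m⁻²

copper: temperature factor f = +0.126·(-22.2) = -2.7972
  SO₂ term: 0.0053·87.7^0.26·exp(0.059·46-2.7972) = 0.01561
  Sd branch = 0.01025·Sd^0.27·e^(0.036·RH+0.049·T) = 0.1594 μm/a
  sum: 0.01561 + 0.1594 → r_corr = 0.175 μm/a
ISO 9224: D(t) = r_corr · t^b with b = 0.667 (copper, B1)
  D(12) = 0.175 × 12^0.667 = 0.175 × 5.246 = 0.9182 μm
  Mass loss = 0.9182 μm × 8.96 g/cm³ = 8.227 g·m⁻²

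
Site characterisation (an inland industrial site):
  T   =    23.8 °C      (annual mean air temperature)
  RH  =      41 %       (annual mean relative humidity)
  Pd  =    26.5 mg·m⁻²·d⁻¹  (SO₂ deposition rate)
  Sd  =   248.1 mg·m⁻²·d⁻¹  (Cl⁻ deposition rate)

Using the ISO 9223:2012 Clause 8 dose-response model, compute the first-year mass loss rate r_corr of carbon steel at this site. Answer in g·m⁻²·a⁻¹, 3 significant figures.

r_corr = 327 g·m⁻²·a⁻¹

carbon steel: temperature factor f = -0.054·(13.8) = -0.7452
  Pd branch = 1.77·Pd^0.52·e^(0.02·RH+f) = 10.48 μm/a
  Sd branch = 0.102·Sd^0.62·e^(0.033·RH+0.04·T) = 31.21 μm/a
  sum: 10.48 + 31.21 → r_corr = 41.7 μm/a
Convert to mass loss: 41.7 μm/a × 7.85 g/cm³ = 327.3 g·m⁻²·a⁻¹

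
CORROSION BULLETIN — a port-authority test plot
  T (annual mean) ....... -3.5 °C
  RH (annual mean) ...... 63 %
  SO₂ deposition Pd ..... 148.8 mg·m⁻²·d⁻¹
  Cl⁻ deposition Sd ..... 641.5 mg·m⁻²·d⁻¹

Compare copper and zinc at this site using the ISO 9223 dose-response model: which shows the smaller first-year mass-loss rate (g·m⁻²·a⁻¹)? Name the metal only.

copper: f(T) = +0.126·(T−10) [T≤10 °C] = -1.7010
  sulphur-dioxide contribution → 0.1461 μm/a
  chloride contribution → 0.4777 μm/a
  ⇒ r_corr(copper) = 0.6238 μm/a
  mass loss = 0.6238 μm/a × 8.96 g/cm³ = 5.589 g·m⁻²·a⁻¹
zinc: T≤10 °C ⇒ hinge +0.038·(-3.5−10) = -0.5130
  sulphur-dioxide contribution → 1.266 μm/a
  chloride contribution → 0.8567 μm/a
  total first-year rate 2.122 μm/a
  mass loss = 2.122 μm/a × 7.14 g/cm³ = 15.15 g·m⁻²·a⁻¹
Ordering by g·m⁻²·a⁻¹: zinc (15.2) > copper (5.59)

copper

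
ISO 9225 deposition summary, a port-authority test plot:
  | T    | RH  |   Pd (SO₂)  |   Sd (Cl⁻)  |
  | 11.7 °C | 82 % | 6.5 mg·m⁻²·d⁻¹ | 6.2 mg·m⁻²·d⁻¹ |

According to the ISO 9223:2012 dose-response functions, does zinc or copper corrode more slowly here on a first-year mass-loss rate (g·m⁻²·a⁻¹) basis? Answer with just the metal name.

zinc: T>10 °C ⇒ hinge -0.071·(11.7−10) = -0.1207
  Pd branch = 0.0129·Pd^0.44·e^(0.046·RH+f) = 1.132 μm/a
  Sd branch = 0.0175·Sd^0.57·e^(0.008·RH+0.085·T) = 0.2579 μm/a
  sum: 1.132 + 0.2579 → r_corr = 1.39 μm/a
  mass loss = 1.39 μm/a × 7.14 g/cm³ = 9.927 g·m⁻²·a⁻¹
copper: T>10 °C ⇒ hinge -0.080·(11.7−10) = -0.1360
  Pd branch = 0.0053·Pd^0.26·e^(0.059·RH+f) = 0.9499 μm/a
  Cl⁻ term: 0.01025·6.2^0.27·exp(0.036·82+0.049·11.7) = 0.5698
  sum: 0.9499 + 0.5698 → r_corr = 1.52 μm/a
  mass loss = 1.52 μm/a × 8.96 g/cm³ = 13.62 g·m⁻²·a⁻¹
Ordering by g·m⁻²·a⁻¹: copper (13.6) > zinc (9.93)

zinc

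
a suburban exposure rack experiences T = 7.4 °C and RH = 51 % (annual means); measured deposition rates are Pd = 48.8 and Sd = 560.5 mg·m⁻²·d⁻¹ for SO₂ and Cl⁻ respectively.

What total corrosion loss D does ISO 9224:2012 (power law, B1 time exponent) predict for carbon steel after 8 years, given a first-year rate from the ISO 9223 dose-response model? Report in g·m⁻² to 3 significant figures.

carbon steel: f(T) = +0.150·(T−10) [T≤10 °C] = -0.3900
  sulphur-dioxide contribution → 25.09 μm/a
  chloride contribution → 37.34 μm/a
  total first-year rate 62.43 μm/a
ISO 9224: D(t) = r_corr · t^b with b = 0.523 (carbon steel, B1)
  D(8) = 62.43 × 8^0.523 = 62.43 × 2.967 = 185.2 μm
  Mass loss = 185.2 μm × 7.85 g/cm³ = 1454 g·m⁻²

D(8) = 1.45e+03 g·m⁻²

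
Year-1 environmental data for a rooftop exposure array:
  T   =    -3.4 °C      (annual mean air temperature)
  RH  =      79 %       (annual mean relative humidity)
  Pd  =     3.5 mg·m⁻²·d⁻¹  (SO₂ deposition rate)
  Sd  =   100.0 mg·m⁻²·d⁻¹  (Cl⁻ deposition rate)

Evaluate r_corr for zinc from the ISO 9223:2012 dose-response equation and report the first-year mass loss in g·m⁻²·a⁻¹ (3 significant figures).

r_corr = 6.07 g·m⁻²·a⁻¹

zinc: f(T) = +0.038·(T−10) [T≤10 °C] = -0.5092
  sulphur-dioxide contribution → 0.5094 μm/a
  chloride contribution → 0.3404 μm/a
  ⇒ r_corr(zinc) = 0.8498 μm/a
Convert to mass loss: 0.8498 μm/a × 7.14 g/cm³ = 6.068 g·m⁻²·a⁻¹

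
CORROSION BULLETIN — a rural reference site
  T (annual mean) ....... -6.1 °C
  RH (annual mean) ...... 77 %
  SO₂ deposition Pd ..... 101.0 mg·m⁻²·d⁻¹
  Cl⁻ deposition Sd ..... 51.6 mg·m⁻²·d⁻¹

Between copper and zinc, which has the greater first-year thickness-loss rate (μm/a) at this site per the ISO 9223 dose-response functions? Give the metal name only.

copper: temperature factor f = +0.126·(-16.1) = -2.0286
  sulphur-dioxide contribution → 0.2175 μm/a
  chloride contribution → 0.3525 μm/a
  ⇒ r_corr(copper) = 0.57 μm/a
zinc: T≤10 °C ⇒ hinge +0.038·(-6.1−10) = -0.6118
  sulphur-dioxide contribution → 1.841 μm/a
  chloride contribution → 0.1826 μm/a
  ⇒ r_corr(zinc) = 2.024 μm/a
Ordering by μm/a: zinc (2.02) > copper (0.57)

zinc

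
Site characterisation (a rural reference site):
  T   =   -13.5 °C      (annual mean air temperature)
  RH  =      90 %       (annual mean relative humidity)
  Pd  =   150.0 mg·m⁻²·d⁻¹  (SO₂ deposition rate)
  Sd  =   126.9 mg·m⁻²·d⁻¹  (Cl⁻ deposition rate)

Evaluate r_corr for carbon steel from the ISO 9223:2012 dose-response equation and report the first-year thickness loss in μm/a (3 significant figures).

r_corr = 27.6 μm/a

carbon steel: f(T) = +0.150·(T−10) [T≤10 °C] = -3.5250
  sulphur-dioxide contribution → 4.27 μm/a
  chloride contribution → 23.34 μm/a
  total first-year rate 27.61 μm/a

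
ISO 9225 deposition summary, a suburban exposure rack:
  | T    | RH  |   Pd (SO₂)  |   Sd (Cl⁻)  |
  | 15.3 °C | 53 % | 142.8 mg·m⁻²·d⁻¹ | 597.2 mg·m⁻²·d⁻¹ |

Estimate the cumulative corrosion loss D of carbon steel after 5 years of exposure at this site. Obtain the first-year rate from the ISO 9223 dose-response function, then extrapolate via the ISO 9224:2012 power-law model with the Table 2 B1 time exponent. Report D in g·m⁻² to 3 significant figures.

carbon steel: temperature factor f = -0.054·(5.3) = -0.2862
  Pd branch = 1.77·Pd^0.52·e^(0.02·RH+f) = 50.64 μm/a
  Cl⁻ term: 0.102·597.2^0.62·exp(0.033·53+0.04·15.3) = 56.91
  r_corr = 50.64 + 56.91 = 107.5 μm/a
Long-term exponent b (ISO 9224 Table 2, B1) = 0.523
  D(5) = 107.5 × 5^0.523 = 107.5 × 2.32 = 249.5 μm
  Mass loss = 249.5 μm × 7.85 g/cm³ = 1959 g·m⁻²

D(5) = 1.96e+03 g·m⁻²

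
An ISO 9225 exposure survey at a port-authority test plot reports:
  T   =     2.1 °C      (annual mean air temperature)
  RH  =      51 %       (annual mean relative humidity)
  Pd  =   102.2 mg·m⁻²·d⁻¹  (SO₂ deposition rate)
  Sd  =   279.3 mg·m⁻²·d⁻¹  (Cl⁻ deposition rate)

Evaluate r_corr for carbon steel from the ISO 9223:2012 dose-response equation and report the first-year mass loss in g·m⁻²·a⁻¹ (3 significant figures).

carbon steel: temperature factor f = +0.150·(-7.9) = -1.1850
  sulphur-dioxide contribution → 16.64 μm/a
  chloride contribution → 19.61 μm/a
  total first-year rate 36.26 μm/a
Convert to mass loss: 36.26 μm/a × 7.85 g/cm³ = 284.6 g·m⁻²·a⁻¹

r_corr = 285 g·m⁻²·a⁻¹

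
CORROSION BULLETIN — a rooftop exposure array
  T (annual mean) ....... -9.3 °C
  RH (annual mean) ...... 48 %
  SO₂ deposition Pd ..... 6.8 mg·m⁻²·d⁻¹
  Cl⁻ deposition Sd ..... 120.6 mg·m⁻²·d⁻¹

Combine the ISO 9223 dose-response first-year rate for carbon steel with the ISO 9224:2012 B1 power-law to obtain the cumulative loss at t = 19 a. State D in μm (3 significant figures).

carbon steel: temperature factor f = +0.150·(-19.3) = -2.8950
  Pd branch = 1.77·Pd^0.52·e^(0.02·RH+f) = 0.6927 μm/a
  Sd branch = 0.102·Sd^0.62·e^(0.033·RH+0.04·T) = 6.69 μm/a
  r_corr = 0.6927 + 6.69 = 7.382 μm/a
ISO 9224: D(t) = r_corr · t^b with b = 0.523 (carbon steel, B1)
  D(19) = 7.382 × 19^0.523 = 7.382 × 4.664 = 34.43 μm

D(19) = 34.4 μm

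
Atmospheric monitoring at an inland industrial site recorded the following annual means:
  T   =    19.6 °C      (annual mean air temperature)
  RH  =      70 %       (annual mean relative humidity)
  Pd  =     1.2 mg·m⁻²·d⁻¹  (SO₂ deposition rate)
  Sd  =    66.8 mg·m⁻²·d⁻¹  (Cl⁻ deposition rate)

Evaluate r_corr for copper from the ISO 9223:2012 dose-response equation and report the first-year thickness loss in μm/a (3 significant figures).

r_corr = 1.20 μm/a

copper: f(T) = -0.080·(T−10) [T>10 °C] = -0.7680
  Pd branch = 0.0053·Pd^0.26·e^(0.059·RH+f) = 0.1603 μm/a
  Cl⁻ term: 0.01025·66.8^0.27·exp(0.036·70+0.049·19.6) = 1.035
  r_corr = 0.1603 + 1.035 = 1.195 μm/a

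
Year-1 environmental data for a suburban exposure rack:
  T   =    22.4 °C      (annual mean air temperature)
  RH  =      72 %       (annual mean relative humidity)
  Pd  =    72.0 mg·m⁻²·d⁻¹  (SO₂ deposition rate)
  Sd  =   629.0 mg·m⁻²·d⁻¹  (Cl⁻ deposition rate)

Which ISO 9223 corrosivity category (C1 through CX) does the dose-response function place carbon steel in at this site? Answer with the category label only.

C5

carbon steel: temperature factor f = -0.054·(12.4) = -0.6696
  Pd branch = 1.77·Pd^0.52·e^(0.02·RH+f) = 35.35 μm/a
  Cl⁻ term: 0.102·629.0^0.62·exp(0.033·72+0.04·22.4) = 146.1
  sum: 35.35 + 146.1 → r_corr = 181.5 μm/a
ISO 9223 Table 2 (carbon steel): 80 < 181 ≤ 200 μm/a ⇒ C5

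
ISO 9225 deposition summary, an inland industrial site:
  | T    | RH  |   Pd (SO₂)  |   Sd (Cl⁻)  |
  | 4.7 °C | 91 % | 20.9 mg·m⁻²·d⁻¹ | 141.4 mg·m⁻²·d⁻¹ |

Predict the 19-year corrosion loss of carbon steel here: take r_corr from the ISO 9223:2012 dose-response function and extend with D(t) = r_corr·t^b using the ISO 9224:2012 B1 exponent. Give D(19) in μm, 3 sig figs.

carbon steel: f(T) = +0.150·(T−10) [T≤10 °C] = -0.7950
  Pd branch = 1.77·Pd^0.52·e^(0.02·RH+f) = 23.97 μm/a
  Sd branch = 0.102·Sd^0.62·e^(0.033·RH+0.04·T) = 53.42 μm/a
  r_corr = 23.97 + 53.42 = 77.39 μm/a
Power-law: D(19) = r_corr · 19^0.523
  D(19) = 77.39 × 19^0.523 = 77.39 × 4.664 = 361 μm

D(19) = 361 μm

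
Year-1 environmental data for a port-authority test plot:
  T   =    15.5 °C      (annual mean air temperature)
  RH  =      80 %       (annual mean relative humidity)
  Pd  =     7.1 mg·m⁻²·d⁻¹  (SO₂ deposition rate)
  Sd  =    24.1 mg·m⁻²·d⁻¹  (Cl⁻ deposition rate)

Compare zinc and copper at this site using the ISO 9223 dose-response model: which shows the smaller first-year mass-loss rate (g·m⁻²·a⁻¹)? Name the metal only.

zinc: T>10 °C ⇒ hinge -0.071·(15.5−10) = -0.3905
  SO₂ term: 0.0129·7.1^0.44·exp(0.046·80-0.3905) = 0.8199
  Sd branch = 0.0175·Sd^0.57·e^(0.008·RH+0.085·T) = 0.7602 μm/a
  sum: 0.8199 + 0.7602 → r_corr = 1.58 μm/a
  mass loss = 1.58 μm/a × 7.14 g/cm³ = 11.28 g·m⁻²·a⁻¹
copper: f(T) = -0.080·(T−10) [T>10 °C] = -0.4400
  Pd branch = 0.0053·Pd^0.26·e^(0.059·RH+f) = 0.6374 μm/a
  Cl⁻ term: 0.01025·24.1^0.27·exp(0.036·80+0.049·15.5) = 0.9215
  r_corr = 0.6374 + 0.9215 = 1.559 μm/a
  mass loss = 1.559 μm/a × 8.96 g/cm³ = 13.97 g·m⁻²·a⁻¹
Ordering by g·m⁻²·a⁻¹: copper (14) > zinc (11.3)

zinc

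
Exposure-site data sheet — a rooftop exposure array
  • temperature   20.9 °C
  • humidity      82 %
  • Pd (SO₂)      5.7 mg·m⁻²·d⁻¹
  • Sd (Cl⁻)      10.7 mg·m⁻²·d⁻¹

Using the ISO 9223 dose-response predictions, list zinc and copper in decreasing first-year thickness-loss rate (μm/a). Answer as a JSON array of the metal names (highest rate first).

zinc: T>10 °C ⇒ hinge -0.071·(20.9−10) = -0.7739
  Pd branch = 0.0129·Pd^0.44·e^(0.046·RH+f) = 0.5562 μm/a
  Sd branch = 0.0175·Sd^0.57·e^(0.008·RH+0.085·T) = 0.7695 μm/a
  sum: 0.5562 + 0.7695 → r_corr = 1.326 μm/a
copper: temperature factor f = -0.080·(10.9) = -0.8720
  Pd branch = 0.0053·Pd^0.26·e^(0.059·RH+f) = 0.4398 μm/a
  Cl⁻ term: 0.01025·10.7^0.27·exp(0.036·82+0.049·20.9) = 1.036
  sum: 0.4398 + 1.036 → r_corr = 1.476 μm/a
Ordering by μm/a: copper (1.48) > zinc (1.33)

["copper", "zinc"]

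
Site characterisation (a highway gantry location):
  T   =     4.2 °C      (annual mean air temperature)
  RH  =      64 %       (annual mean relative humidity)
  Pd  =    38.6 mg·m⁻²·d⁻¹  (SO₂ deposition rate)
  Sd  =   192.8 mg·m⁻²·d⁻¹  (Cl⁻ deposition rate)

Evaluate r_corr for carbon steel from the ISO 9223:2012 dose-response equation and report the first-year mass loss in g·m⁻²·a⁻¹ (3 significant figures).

carbon steel: f(T) = +0.150·(T−10) [T≤10 °C] = -0.8700
  SO₂ term: 1.77·38.6^0.52·exp(0.02·64-0.8700) = 17.83
  Cl⁻ term: 0.102·192.8^0.62·exp(0.033·64+0.04·4.2) = 26.04
  sum: 17.83 + 26.04 → r_corr = 43.86 μm/a
Convert to mass loss: 43.86 μm/a × 7.85 g/cm³ = 344.3 g·m⁻²·a⁻¹

r_corr = 344 g·m⁻²·a⁻¹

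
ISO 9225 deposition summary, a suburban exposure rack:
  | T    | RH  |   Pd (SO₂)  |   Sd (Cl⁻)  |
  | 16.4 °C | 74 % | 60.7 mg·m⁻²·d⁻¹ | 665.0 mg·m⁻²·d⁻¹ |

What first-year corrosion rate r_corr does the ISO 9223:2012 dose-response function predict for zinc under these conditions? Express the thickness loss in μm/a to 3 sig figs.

zinc: f(T) = -0.071·(T−10) [T>10 °C] = -0.4544
  SO₂ term: 0.0129·60.7^0.44·exp(0.046·74-0.4544) = 1.5
  Cl⁻ term: 0.0175·665.0^0.57·exp(0.008·74+0.085·16.4) = 5.183
  r_corr = 1.5 + 5.183 = 6.683 μm/a

r_corr = 6.68 μm/a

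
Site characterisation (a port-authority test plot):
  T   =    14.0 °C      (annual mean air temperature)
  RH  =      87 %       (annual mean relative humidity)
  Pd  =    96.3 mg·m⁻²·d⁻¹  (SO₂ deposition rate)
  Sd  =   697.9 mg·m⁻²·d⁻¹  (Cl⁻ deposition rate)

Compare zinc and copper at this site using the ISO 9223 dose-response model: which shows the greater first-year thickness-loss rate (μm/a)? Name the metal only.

zinc

zinc: f(T) = -0.071·(T−10) [T>10 °C] = -0.2840
  Pd branch = 0.0129·Pd^0.44·e^(0.046·RH+f) = 3.964 μm/a
  Cl⁻ term: 0.0175·697.9^0.57·exp(0.008·87+0.085·14.0) = 4.82
  sum: 3.964 + 4.82 → r_corr = 8.784 μm/a
copper: T>10 °C ⇒ hinge -0.080·(14.0−10) = -0.3200
  SO₂ term: 0.0053·96.3^0.26·exp(0.059·87-0.3200) = 2.139
  Cl⁻ term: 0.01025·697.9^0.27·exp(0.036·87+0.049·14.0) = 2.733
  sum: 2.139 + 2.733 → r_corr = 4.873 μm/a
Ordering by μm/a: zinc (8.78) > copper (4.87)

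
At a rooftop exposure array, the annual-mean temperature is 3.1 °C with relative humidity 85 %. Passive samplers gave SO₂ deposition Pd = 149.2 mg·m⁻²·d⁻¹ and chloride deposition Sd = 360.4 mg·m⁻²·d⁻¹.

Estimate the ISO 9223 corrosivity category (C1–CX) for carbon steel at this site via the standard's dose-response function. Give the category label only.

C5

carbon steel: T≤10 °C ⇒ hinge +0.150·(3.1−10) = -1.0350
  SO₂ term: 1.77·149.2^0.52·exp(0.02·85-1.0350) = 46.47
  Cl⁻ term: 0.102·360.4^0.62·exp(0.033·85+0.04·3.1) = 73.43
  r_corr = 46.47 + 73.43 = 119.9 μm/a
ISO 9223 Table 2 (carbon steel): 80 < 120 ≤ 200 μm/a ⇒ C5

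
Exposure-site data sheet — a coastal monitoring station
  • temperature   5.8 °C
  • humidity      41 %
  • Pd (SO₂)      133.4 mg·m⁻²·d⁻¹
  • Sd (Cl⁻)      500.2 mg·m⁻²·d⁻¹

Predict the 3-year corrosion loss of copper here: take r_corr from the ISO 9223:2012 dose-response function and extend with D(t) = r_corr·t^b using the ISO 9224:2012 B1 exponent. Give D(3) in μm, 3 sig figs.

D(3) = 0.925 μm

copper: temperature factor f = +0.126·(-4.2) = -0.5292
  Pd branch = 0.0053·Pd^0.26·e^(0.059·RH+f) = 0.1252 μm/a
  Cl⁻ term: 0.01025·500.2^0.27·exp(0.036·41+0.049·5.8) = 0.3191
  r_corr = 0.1252 + 0.3191 = 0.4443 μm/a
Power-law: D(3) = r_corr · 3^0.667
  D(3) = 0.4443 × 3^0.667 = 0.4443 × 2.081 = 0.9245 μm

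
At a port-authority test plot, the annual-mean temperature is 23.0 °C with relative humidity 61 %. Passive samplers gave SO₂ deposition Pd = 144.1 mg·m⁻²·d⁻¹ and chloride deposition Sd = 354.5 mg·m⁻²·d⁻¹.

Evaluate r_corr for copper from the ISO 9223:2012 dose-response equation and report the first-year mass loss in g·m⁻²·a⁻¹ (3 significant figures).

r_corr = 14.7 g·m⁻²·a⁻¹

copper: f(T) = -0.080·(T−10) [T>10 °C] = -1.0400
  Pd branch = 0.0053·Pd^0.26·e^(0.059·RH+f) = 0.2494 μm/a
  Cl⁻ term: 0.01025·354.5^0.27·exp(0.036·61+0.049·23.0) = 1.388
  sum: 0.2494 + 1.388 → r_corr = 1.637 μm/a
Convert to mass loss: 1.637 μm/a × 8.96 g/cm³ = 14.67 g·m⁻²·a⁻¹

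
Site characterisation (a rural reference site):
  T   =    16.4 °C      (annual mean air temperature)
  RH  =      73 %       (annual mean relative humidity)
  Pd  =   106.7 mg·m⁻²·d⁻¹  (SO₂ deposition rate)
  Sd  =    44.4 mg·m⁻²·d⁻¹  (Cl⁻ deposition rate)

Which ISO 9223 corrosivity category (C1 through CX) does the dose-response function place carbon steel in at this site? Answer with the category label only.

carbon steel: T>10 °C ⇒ hinge -0.054·(16.4−10) = -0.3456
  SO₂ term: 1.77·106.7^0.52·exp(0.02·73-0.3456) = 61.18
  Sd branch = 0.102·Sd^0.62·e^(0.033·RH+0.04·T) = 22.97 μm/a
  sum: 61.18 + 22.97 → r_corr = 84.14 μm/a
ISO 9223 Table 2 (carbon steel): 80 < 84.1 ≤ 200 μm/a ⇒ C5

C5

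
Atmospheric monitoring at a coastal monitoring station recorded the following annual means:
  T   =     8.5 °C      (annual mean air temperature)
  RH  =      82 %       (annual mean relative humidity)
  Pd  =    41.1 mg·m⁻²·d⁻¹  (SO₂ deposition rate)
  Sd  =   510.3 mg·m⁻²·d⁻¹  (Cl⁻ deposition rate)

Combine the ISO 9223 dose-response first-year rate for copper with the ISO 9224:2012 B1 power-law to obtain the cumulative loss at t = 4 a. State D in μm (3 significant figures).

D(4) = 7.71 μm

copper: T≤10 °C ⇒ hinge +0.126·(8.5−10) = -0.1890
  Pd branch = 0.0053·Pd^0.26·e^(0.059·RH+f) = 1.455 μm/a
  Sd branch = 0.01025·Sd^0.27·e^(0.036·RH+0.049·T) = 1.602 μm/a
  r_corr = 1.455 + 1.602 = 3.058 μm/a
Power-law: D(4) = r_corr · 4^0.667
  D(4) = 3.058 × 4^0.667 = 3.058 × 2.521 = 7.708 μm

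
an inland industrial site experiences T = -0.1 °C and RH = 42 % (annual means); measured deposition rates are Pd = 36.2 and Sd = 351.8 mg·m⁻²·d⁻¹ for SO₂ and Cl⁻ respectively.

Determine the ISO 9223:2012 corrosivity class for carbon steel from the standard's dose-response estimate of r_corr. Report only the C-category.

carbon steel: f(T) = +0.150·(T−10) [T≤10 °C] = -1.5150
  SO₂ term: 1.77·36.2^0.52·exp(0.02·42-1.5150) = 5.826
  Cl⁻ term: 0.102·351.8^0.62·exp(0.033·42+0.04·-0.1) = 15.4
  r_corr = 5.826 + 15.4 = 21.22 μm/a
21.2 μm/a falls in (1.3, 25] for carbon steel → category C2

C2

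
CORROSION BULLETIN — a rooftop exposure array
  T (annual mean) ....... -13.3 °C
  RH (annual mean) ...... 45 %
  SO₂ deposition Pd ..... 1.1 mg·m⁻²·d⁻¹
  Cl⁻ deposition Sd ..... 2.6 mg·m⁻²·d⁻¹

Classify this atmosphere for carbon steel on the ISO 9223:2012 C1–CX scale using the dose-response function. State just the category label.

C1

carbon steel: T≤10 °C ⇒ hinge +0.150·(-13.3−10) = -3.4950
  Pd branch = 1.77·Pd^0.52·e^(0.02·RH+f) = 0.1388 μm/a
  Sd branch = 0.102·Sd^0.62·e^(0.033·RH+0.04·T) = 0.4784 μm/a
  r_corr = 0.1388 + 0.4784 = 0.6172 μm/a
ISO 9223 Table 2 (carbon steel): 0 < 0.617 ≤ 1.3 μm/a ⇒ C1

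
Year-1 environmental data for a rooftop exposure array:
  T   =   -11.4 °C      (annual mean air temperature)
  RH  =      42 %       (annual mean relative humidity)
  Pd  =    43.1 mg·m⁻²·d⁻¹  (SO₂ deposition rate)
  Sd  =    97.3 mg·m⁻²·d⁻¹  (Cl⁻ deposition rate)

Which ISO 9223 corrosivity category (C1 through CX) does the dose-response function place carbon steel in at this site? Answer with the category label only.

carbon steel: T≤10 °C ⇒ hinge +0.150·(-11.4−10) = -3.2100
  SO₂ term: 1.77·43.1^0.52·exp(0.02·42-3.2100) = 1.171
  Cl⁻ term: 0.102·97.3^0.62·exp(0.033·42+0.04·-11.4) = 4.417
  sum: 1.171 + 4.417 → r_corr = 5.588 μm/a
ISO 9223 Table 2 (carbon steel): 1.3 < 5.59 ≤ 25 μm/a ⇒ C2

C2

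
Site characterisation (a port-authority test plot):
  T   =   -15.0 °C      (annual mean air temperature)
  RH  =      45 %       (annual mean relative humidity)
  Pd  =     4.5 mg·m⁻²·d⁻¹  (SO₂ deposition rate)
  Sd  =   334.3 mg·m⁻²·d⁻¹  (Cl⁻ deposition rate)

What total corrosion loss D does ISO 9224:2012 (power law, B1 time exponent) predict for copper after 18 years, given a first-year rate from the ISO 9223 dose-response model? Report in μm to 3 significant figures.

copper: f(T) = +0.126·(T−10) [T≤10 °C] = -3.1500
  Pd branch = 0.0053·Pd^0.26·e^(0.059·RH+f) = 0.004777 μm/a
  Cl⁻ term: 0.01025·334.3^0.27·exp(0.036·45+0.049·-15.0) = 0.1193
  r_corr = 0.004777 + 0.1193 = 0.1241 μm/a
Power-law: D(18) = r_corr · 18^0.667
  D(18) = 0.1241 × 18^0.667 = 0.1241 × 6.875 = 0.8529 μm

D(18) = 0.853 μm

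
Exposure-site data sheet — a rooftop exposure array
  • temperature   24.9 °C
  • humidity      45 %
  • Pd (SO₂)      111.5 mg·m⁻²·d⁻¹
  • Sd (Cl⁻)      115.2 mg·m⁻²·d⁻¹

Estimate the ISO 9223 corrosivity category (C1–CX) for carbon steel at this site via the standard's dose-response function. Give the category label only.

carbon steel: temperature factor f = -0.054·(14.9) = -0.8046
  sulphur-dioxide contribution → 22.59 μm/a
  chloride contribution → 23.13 μm/a
  total first-year rate 45.72 μm/a
ISO 9223 Table 2 (carbon steel): 25 < 45.7 ≤ 50 μm/a ⇒ C3

C3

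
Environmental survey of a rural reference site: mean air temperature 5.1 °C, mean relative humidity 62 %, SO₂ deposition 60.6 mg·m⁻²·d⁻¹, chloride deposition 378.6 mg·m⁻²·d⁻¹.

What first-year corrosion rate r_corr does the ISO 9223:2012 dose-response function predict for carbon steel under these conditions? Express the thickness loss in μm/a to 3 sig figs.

carbon steel: T≤10 °C ⇒ hinge +0.150·(5.1−10) = -0.7350
  sulphur-dioxide contribution → 24.78 μm/a
  chloride contribution → 38.39 μm/a
  total first-year rate 63.18 μm/a

r_corr = 63.2 μm/a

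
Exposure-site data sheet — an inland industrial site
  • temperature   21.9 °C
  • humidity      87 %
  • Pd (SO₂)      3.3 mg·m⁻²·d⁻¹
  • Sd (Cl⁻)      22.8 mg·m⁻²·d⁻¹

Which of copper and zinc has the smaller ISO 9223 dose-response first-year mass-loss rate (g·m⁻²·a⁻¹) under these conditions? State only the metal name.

copper: temperature factor f = -0.080·(11.9) = -0.9520
  SO₂ term: 0.0053·3.3^0.26·exp(0.059·87-0.9520) = 0.473
  Sd branch = 0.01025·Sd^0.27·e^(0.036·RH+0.049·T) = 1.598 μm/a
  sum: 0.473 + 1.598 → r_corr = 2.071 μm/a
  mass loss = 2.071 μm/a × 8.96 g/cm³ = 18.56 g·m⁻²·a⁻¹
zinc: f(T) = -0.071·(T−10) [T>10 °C] = -0.8449
  Pd branch = 0.0129·Pd^0.44·e^(0.046·RH+f) = 0.5127 μm/a
  Sd branch = 0.0175·Sd^0.57·e^(0.008·RH+0.085·T) = 1.342 μm/a
  r_corr = 0.5127 + 1.342 = 1.855 μm/a
  mass loss = 1.855 μm/a × 7.14 g/cm³ = 13.24 g·m⁻²·a⁻¹
Ordering by g·m⁻²·a⁻¹: copper (18.6) > zinc (13.2)

zinc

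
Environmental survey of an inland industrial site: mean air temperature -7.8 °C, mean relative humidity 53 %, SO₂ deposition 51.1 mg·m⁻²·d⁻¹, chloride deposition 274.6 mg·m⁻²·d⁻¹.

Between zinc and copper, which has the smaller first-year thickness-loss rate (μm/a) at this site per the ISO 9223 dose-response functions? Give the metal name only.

zinc: f(T) = +0.038·(T−10) [T≤10 °C] = -0.6764
  SO₂ term: 0.0129·51.1^0.44·exp(0.046·53-0.6764) = 0.424
  Sd branch = 0.0175·Sd^0.57·e^(0.008·RH+0.085·T) = 0.3383 μm/a
  r_corr = 0.424 + 0.3383 = 0.7623 μm/a
copper: f(T) = +0.126·(T−10) [T≤10 °C] = -2.2428
  Pd branch = 0.0053·Pd^0.26·e^(0.059·RH+f) = 0.03568 μm/a
  Cl⁻ term: 0.01025·274.6^0.27·exp(0.036·53+0.049·-7.8) = 0.2147
  r_corr = 0.03568 + 0.2147 = 0.2504 μm/a
Ordering by μm/a: zinc (0.762) > copper (0.25)

copper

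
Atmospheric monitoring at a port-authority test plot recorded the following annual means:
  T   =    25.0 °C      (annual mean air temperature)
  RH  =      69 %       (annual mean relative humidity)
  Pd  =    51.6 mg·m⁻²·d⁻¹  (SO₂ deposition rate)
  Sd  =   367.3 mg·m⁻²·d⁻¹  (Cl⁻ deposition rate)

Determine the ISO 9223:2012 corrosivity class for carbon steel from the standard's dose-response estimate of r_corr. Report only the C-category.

C5

carbon steel: f(T) = -0.054·(T−10) [T>10 °C] = -0.8100
  SO₂ term: 1.77·51.6^0.52·exp(0.02·69-0.8100) = 24.33
  Sd branch = 0.102·Sd^0.62·e^(0.033·RH+0.04·T) = 105.2 μm/a
  r_corr = 24.33 + 105.2 = 129.5 μm/a
ISO 9223 Table 2 (carbon steel): 80 < 130 ≤ 200 μm/a ⇒ C5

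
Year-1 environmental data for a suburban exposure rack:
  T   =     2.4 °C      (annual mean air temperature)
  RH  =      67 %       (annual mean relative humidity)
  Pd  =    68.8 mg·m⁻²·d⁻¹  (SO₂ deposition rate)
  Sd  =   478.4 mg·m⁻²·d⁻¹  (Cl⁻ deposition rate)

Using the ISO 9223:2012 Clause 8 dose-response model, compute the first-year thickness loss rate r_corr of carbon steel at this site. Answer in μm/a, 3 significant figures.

carbon steel: temperature factor f = +0.150·(-7.6) = -1.1400
  sulphur-dioxide contribution → 19.52 μm/a
  chloride contribution → 46.99 μm/a
  total first-year rate 66.5 μm/a

r_corr = 66.5 μm/a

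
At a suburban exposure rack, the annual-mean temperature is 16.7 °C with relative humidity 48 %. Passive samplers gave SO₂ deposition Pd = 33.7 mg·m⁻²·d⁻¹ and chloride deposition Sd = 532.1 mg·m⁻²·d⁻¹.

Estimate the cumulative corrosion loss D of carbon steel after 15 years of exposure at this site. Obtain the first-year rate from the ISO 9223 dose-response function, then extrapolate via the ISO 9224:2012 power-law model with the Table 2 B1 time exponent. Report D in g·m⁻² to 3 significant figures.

carbon steel: temperature factor f = -0.054·(6.7) = -0.3618
  sulphur-dioxide contribution → 20.05 μm/a
  chloride contribution → 47.51 μm/a
  ⇒ r_corr(carbon steel) = 67.56 μm/a
Power-law: D(15) = r_corr · 15^0.523
  D(15) = 67.56 × 15^0.523 = 67.56 × 4.122 = 278.5 μm
  Mass loss = 278.5 μm × 7.85 g/cm³ = 2186 g·m⁻²

D(15) = 2.19e+03 g·m⁻²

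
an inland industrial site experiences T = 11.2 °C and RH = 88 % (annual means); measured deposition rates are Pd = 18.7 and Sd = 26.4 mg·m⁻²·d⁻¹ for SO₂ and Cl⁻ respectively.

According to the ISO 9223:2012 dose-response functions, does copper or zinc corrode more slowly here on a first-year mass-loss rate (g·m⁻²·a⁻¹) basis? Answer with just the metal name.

zinc

copper: temperature factor f = -0.080·(1.2) = -0.0960
  SO₂ term: 0.0053·18.7^0.26·exp(0.059·88-0.0960) = 1.854
  Sd branch = 0.01025·Sd^0.27·e^(0.036·RH+0.049·T) = 1.02 μm/a
  r_corr = 1.854 + 1.02 = 2.874 μm/a
  mass loss = 2.874 μm/a × 8.96 g/cm³ = 25.75 g·m⁻²·a⁻¹
zinc: temperature factor f = -0.071·(1.2) = -0.0852
  SO₂ term: 0.0129·18.7^0.44·exp(0.046·88-0.0852) = 2.462
  Sd branch = 0.0175·Sd^0.57·e^(0.008·RH+0.085·T) = 0.5923 μm/a
  sum: 2.462 + 0.5923 → r_corr = 3.054 μm/a
  mass loss = 3.054 μm/a × 7.14 g/cm³ = 21.81 g·m⁻²·a⁻¹
Ordering by g·m⁻²·a⁻¹: copper (25.8) > zinc (21.8)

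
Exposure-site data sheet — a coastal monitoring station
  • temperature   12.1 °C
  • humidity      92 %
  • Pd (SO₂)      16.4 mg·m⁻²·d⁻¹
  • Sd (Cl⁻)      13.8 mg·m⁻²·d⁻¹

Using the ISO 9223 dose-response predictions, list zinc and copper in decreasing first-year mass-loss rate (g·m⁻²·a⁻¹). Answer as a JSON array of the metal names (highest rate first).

zinc: f(T) = -0.071·(T−10) [T>10 °C] = -0.1491
  sulphur-dioxide contribution → 2.62 μm/a
  chloride contribution → 0.4561 μm/a
  total first-year rate 3.076 μm/a
  mass loss = 3.076 μm/a × 7.14 g/cm³ = 21.96 g·m⁻²·a⁻¹
copper: f(T) = -0.080·(T−10) [T>10 °C] = -0.1680
  sulphur-dioxide contribution → 2.111 μm/a
  chloride contribution → 1.034 μm/a
  ⇒ r_corr(copper) = 3.145 μm/a
  mass loss = 3.145 μm/a × 8.96 g/cm³ = 28.18 g·m⁻²·a⁻¹
Ordering by g·m⁻²·a⁻¹: copper (28.2) > zinc (22)

["copper", "zinc"]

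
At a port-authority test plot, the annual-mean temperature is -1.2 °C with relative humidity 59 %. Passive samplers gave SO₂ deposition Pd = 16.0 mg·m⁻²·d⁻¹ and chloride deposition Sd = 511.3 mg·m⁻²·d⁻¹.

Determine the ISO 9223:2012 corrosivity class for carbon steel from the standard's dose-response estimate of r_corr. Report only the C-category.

carbon steel: T≤10 °C ⇒ hinge +0.150·(-1.2−10) = -1.6800
  sulphur-dioxide contribution → 4.539 μm/a
  chloride contribution → 32.56 μm/a
  total first-year rate 37.1 μm/a
ISO 9223 Table 2 (carbon steel): 25 < 37.1 ≤ 50 μm/a ⇒ C3

C3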